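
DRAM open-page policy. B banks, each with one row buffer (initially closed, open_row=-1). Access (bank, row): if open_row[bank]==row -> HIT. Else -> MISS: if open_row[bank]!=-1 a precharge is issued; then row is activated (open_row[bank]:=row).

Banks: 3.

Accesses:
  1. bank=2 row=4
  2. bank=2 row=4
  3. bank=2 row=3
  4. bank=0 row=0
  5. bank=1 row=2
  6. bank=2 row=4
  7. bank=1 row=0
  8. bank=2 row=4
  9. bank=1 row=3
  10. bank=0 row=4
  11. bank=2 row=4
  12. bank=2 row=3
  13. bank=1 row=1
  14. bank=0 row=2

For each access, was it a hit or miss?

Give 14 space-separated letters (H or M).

Acc 1: bank2 row4 -> MISS (open row4); precharges=0
Acc 2: bank2 row4 -> HIT
Acc 3: bank2 row3 -> MISS (open row3); precharges=1
Acc 4: bank0 row0 -> MISS (open row0); precharges=1
Acc 5: bank1 row2 -> MISS (open row2); precharges=1
Acc 6: bank2 row4 -> MISS (open row4); precharges=2
Acc 7: bank1 row0 -> MISS (open row0); precharges=3
Acc 8: bank2 row4 -> HIT
Acc 9: bank1 row3 -> MISS (open row3); precharges=4
Acc 10: bank0 row4 -> MISS (open row4); precharges=5
Acc 11: bank2 row4 -> HIT
Acc 12: bank2 row3 -> MISS (open row3); precharges=6
Acc 13: bank1 row1 -> MISS (open row1); precharges=7
Acc 14: bank0 row2 -> MISS (open row2); precharges=8

Answer: M H M M M M M H M M H M M M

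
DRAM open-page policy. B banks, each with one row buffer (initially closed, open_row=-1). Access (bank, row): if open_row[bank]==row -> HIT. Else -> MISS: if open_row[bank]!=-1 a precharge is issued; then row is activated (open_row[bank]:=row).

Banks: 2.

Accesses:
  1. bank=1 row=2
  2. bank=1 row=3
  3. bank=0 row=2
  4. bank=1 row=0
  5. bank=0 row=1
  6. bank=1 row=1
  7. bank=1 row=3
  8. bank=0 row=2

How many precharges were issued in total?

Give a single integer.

Answer: 6

Derivation:
Acc 1: bank1 row2 -> MISS (open row2); precharges=0
Acc 2: bank1 row3 -> MISS (open row3); precharges=1
Acc 3: bank0 row2 -> MISS (open row2); precharges=1
Acc 4: bank1 row0 -> MISS (open row0); precharges=2
Acc 5: bank0 row1 -> MISS (open row1); precharges=3
Acc 6: bank1 row1 -> MISS (open row1); precharges=4
Acc 7: bank1 row3 -> MISS (open row3); precharges=5
Acc 8: bank0 row2 -> MISS (open row2); precharges=6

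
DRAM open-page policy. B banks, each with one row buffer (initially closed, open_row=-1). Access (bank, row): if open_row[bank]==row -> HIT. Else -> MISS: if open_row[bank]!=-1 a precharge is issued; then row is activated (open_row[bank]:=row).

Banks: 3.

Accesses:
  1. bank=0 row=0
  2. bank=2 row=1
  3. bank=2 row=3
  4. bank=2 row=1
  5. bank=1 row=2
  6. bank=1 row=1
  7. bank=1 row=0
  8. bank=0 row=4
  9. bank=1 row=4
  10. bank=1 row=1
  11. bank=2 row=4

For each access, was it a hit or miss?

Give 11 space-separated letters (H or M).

Acc 1: bank0 row0 -> MISS (open row0); precharges=0
Acc 2: bank2 row1 -> MISS (open row1); precharges=0
Acc 3: bank2 row3 -> MISS (open row3); precharges=1
Acc 4: bank2 row1 -> MISS (open row1); precharges=2
Acc 5: bank1 row2 -> MISS (open row2); precharges=2
Acc 6: bank1 row1 -> MISS (open row1); precharges=3
Acc 7: bank1 row0 -> MISS (open row0); precharges=4
Acc 8: bank0 row4 -> MISS (open row4); precharges=5
Acc 9: bank1 row4 -> MISS (open row4); precharges=6
Acc 10: bank1 row1 -> MISS (open row1); precharges=7
Acc 11: bank2 row4 -> MISS (open row4); precharges=8

Answer: M M M M M M M M M M M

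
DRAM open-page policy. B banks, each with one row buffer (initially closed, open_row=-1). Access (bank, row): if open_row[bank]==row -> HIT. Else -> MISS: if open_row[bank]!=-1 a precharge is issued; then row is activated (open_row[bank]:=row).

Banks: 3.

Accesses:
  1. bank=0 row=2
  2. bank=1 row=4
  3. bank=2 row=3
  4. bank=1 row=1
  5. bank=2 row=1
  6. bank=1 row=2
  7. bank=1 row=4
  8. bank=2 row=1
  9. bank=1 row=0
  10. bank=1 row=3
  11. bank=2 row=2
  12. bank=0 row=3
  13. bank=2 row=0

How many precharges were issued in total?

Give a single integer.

Acc 1: bank0 row2 -> MISS (open row2); precharges=0
Acc 2: bank1 row4 -> MISS (open row4); precharges=0
Acc 3: bank2 row3 -> MISS (open row3); precharges=0
Acc 4: bank1 row1 -> MISS (open row1); precharges=1
Acc 5: bank2 row1 -> MISS (open row1); precharges=2
Acc 6: bank1 row2 -> MISS (open row2); precharges=3
Acc 7: bank1 row4 -> MISS (open row4); precharges=4
Acc 8: bank2 row1 -> HIT
Acc 9: bank1 row0 -> MISS (open row0); precharges=5
Acc 10: bank1 row3 -> MISS (open row3); precharges=6
Acc 11: bank2 row2 -> MISS (open row2); precharges=7
Acc 12: bank0 row3 -> MISS (open row3); precharges=8
Acc 13: bank2 row0 -> MISS (open row0); precharges=9

Answer: 9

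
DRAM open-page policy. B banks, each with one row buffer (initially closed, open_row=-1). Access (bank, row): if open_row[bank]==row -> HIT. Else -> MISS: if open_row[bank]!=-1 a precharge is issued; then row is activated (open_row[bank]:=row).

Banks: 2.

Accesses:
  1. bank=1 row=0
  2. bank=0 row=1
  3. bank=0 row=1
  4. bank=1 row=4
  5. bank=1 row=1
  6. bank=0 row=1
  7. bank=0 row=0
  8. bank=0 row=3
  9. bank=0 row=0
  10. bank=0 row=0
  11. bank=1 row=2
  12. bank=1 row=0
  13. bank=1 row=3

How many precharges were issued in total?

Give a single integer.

Answer: 8

Derivation:
Acc 1: bank1 row0 -> MISS (open row0); precharges=0
Acc 2: bank0 row1 -> MISS (open row1); precharges=0
Acc 3: bank0 row1 -> HIT
Acc 4: bank1 row4 -> MISS (open row4); precharges=1
Acc 5: bank1 row1 -> MISS (open row1); precharges=2
Acc 6: bank0 row1 -> HIT
Acc 7: bank0 row0 -> MISS (open row0); precharges=3
Acc 8: bank0 row3 -> MISS (open row3); precharges=4
Acc 9: bank0 row0 -> MISS (open row0); precharges=5
Acc 10: bank0 row0 -> HIT
Acc 11: bank1 row2 -> MISS (open row2); precharges=6
Acc 12: bank1 row0 -> MISS (open row0); precharges=7
Acc 13: bank1 row3 -> MISS (open row3); precharges=8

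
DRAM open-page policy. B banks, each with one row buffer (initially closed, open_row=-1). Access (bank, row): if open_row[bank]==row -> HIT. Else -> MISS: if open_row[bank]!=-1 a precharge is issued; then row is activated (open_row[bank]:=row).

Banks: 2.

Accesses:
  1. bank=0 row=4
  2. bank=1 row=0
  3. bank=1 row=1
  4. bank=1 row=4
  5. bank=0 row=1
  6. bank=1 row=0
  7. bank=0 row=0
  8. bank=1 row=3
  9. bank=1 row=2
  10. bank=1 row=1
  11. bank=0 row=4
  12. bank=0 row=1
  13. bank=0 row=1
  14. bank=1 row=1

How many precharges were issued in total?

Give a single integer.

Answer: 10

Derivation:
Acc 1: bank0 row4 -> MISS (open row4); precharges=0
Acc 2: bank1 row0 -> MISS (open row0); precharges=0
Acc 3: bank1 row1 -> MISS (open row1); precharges=1
Acc 4: bank1 row4 -> MISS (open row4); precharges=2
Acc 5: bank0 row1 -> MISS (open row1); precharges=3
Acc 6: bank1 row0 -> MISS (open row0); precharges=4
Acc 7: bank0 row0 -> MISS (open row0); precharges=5
Acc 8: bank1 row3 -> MISS (open row3); precharges=6
Acc 9: bank1 row2 -> MISS (open row2); precharges=7
Acc 10: bank1 row1 -> MISS (open row1); precharges=8
Acc 11: bank0 row4 -> MISS (open row4); precharges=9
Acc 12: bank0 row1 -> MISS (open row1); precharges=10
Acc 13: bank0 row1 -> HIT
Acc 14: bank1 row1 -> HIT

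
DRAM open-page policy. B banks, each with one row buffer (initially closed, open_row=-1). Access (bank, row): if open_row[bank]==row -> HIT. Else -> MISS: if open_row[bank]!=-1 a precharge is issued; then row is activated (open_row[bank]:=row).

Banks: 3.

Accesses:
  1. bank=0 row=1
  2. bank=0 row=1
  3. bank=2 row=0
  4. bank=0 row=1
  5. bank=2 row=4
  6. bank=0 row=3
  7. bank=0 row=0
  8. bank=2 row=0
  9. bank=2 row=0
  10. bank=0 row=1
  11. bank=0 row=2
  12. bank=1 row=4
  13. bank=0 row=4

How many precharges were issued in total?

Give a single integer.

Answer: 7

Derivation:
Acc 1: bank0 row1 -> MISS (open row1); precharges=0
Acc 2: bank0 row1 -> HIT
Acc 3: bank2 row0 -> MISS (open row0); precharges=0
Acc 4: bank0 row1 -> HIT
Acc 5: bank2 row4 -> MISS (open row4); precharges=1
Acc 6: bank0 row3 -> MISS (open row3); precharges=2
Acc 7: bank0 row0 -> MISS (open row0); precharges=3
Acc 8: bank2 row0 -> MISS (open row0); precharges=4
Acc 9: bank2 row0 -> HIT
Acc 10: bank0 row1 -> MISS (open row1); precharges=5
Acc 11: bank0 row2 -> MISS (open row2); precharges=6
Acc 12: bank1 row4 -> MISS (open row4); precharges=6
Acc 13: bank0 row4 -> MISS (open row4); precharges=7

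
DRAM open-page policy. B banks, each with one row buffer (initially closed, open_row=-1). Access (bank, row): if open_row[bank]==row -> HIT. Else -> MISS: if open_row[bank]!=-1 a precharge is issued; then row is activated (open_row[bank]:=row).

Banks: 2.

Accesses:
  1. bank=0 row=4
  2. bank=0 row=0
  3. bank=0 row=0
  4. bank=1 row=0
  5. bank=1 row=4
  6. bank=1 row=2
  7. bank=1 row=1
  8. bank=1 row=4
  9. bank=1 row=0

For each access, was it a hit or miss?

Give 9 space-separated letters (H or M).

Answer: M M H M M M M M M

Derivation:
Acc 1: bank0 row4 -> MISS (open row4); precharges=0
Acc 2: bank0 row0 -> MISS (open row0); precharges=1
Acc 3: bank0 row0 -> HIT
Acc 4: bank1 row0 -> MISS (open row0); precharges=1
Acc 5: bank1 row4 -> MISS (open row4); precharges=2
Acc 6: bank1 row2 -> MISS (open row2); precharges=3
Acc 7: bank1 row1 -> MISS (open row1); precharges=4
Acc 8: bank1 row4 -> MISS (open row4); precharges=5
Acc 9: bank1 row0 -> MISS (open row0); precharges=6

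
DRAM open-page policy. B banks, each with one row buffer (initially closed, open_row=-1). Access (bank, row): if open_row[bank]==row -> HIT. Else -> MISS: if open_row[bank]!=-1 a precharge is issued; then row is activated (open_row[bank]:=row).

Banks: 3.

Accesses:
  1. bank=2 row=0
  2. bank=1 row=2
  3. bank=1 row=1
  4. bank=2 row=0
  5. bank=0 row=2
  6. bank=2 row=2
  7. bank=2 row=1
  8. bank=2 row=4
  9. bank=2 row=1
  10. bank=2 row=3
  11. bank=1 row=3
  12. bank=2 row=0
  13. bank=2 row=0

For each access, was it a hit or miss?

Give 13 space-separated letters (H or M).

Answer: M M M H M M M M M M M M H

Derivation:
Acc 1: bank2 row0 -> MISS (open row0); precharges=0
Acc 2: bank1 row2 -> MISS (open row2); precharges=0
Acc 3: bank1 row1 -> MISS (open row1); precharges=1
Acc 4: bank2 row0 -> HIT
Acc 5: bank0 row2 -> MISS (open row2); precharges=1
Acc 6: bank2 row2 -> MISS (open row2); precharges=2
Acc 7: bank2 row1 -> MISS (open row1); precharges=3
Acc 8: bank2 row4 -> MISS (open row4); precharges=4
Acc 9: bank2 row1 -> MISS (open row1); precharges=5
Acc 10: bank2 row3 -> MISS (open row3); precharges=6
Acc 11: bank1 row3 -> MISS (open row3); precharges=7
Acc 12: bank2 row0 -> MISS (open row0); precharges=8
Acc 13: bank2 row0 -> HIT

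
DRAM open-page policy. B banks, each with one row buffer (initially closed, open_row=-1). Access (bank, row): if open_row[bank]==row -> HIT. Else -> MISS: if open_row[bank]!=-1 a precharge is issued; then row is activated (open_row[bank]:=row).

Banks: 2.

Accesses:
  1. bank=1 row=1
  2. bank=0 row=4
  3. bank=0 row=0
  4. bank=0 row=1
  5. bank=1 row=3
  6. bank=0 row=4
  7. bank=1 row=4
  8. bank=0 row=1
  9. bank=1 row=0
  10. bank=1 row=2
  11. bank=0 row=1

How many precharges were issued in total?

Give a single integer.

Answer: 8

Derivation:
Acc 1: bank1 row1 -> MISS (open row1); precharges=0
Acc 2: bank0 row4 -> MISS (open row4); precharges=0
Acc 3: bank0 row0 -> MISS (open row0); precharges=1
Acc 4: bank0 row1 -> MISS (open row1); precharges=2
Acc 5: bank1 row3 -> MISS (open row3); precharges=3
Acc 6: bank0 row4 -> MISS (open row4); precharges=4
Acc 7: bank1 row4 -> MISS (open row4); precharges=5
Acc 8: bank0 row1 -> MISS (open row1); precharges=6
Acc 9: bank1 row0 -> MISS (open row0); precharges=7
Acc 10: bank1 row2 -> MISS (open row2); precharges=8
Acc 11: bank0 row1 -> HIT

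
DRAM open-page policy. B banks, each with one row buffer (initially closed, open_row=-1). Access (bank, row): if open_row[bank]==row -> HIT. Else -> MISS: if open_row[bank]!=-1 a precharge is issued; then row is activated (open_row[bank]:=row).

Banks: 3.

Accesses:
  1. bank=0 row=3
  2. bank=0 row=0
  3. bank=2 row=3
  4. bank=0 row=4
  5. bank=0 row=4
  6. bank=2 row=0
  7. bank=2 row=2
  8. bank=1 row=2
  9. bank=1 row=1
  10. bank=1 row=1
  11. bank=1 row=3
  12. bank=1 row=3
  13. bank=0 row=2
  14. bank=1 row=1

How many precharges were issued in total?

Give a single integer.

Answer: 8

Derivation:
Acc 1: bank0 row3 -> MISS (open row3); precharges=0
Acc 2: bank0 row0 -> MISS (open row0); precharges=1
Acc 3: bank2 row3 -> MISS (open row3); precharges=1
Acc 4: bank0 row4 -> MISS (open row4); precharges=2
Acc 5: bank0 row4 -> HIT
Acc 6: bank2 row0 -> MISS (open row0); precharges=3
Acc 7: bank2 row2 -> MISS (open row2); precharges=4
Acc 8: bank1 row2 -> MISS (open row2); precharges=4
Acc 9: bank1 row1 -> MISS (open row1); precharges=5
Acc 10: bank1 row1 -> HIT
Acc 11: bank1 row3 -> MISS (open row3); precharges=6
Acc 12: bank1 row3 -> HIT
Acc 13: bank0 row2 -> MISS (open row2); precharges=7
Acc 14: bank1 row1 -> MISS (open row1); precharges=8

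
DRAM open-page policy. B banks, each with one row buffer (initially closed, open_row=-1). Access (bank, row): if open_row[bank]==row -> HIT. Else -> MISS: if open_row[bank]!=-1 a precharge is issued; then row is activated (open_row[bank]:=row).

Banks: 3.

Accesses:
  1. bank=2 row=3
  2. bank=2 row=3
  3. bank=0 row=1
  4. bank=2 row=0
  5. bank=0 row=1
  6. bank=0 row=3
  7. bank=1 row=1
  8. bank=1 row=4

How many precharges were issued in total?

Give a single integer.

Answer: 3

Derivation:
Acc 1: bank2 row3 -> MISS (open row3); precharges=0
Acc 2: bank2 row3 -> HIT
Acc 3: bank0 row1 -> MISS (open row1); precharges=0
Acc 4: bank2 row0 -> MISS (open row0); precharges=1
Acc 5: bank0 row1 -> HIT
Acc 6: bank0 row3 -> MISS (open row3); precharges=2
Acc 7: bank1 row1 -> MISS (open row1); precharges=2
Acc 8: bank1 row4 -> MISS (open row4); precharges=3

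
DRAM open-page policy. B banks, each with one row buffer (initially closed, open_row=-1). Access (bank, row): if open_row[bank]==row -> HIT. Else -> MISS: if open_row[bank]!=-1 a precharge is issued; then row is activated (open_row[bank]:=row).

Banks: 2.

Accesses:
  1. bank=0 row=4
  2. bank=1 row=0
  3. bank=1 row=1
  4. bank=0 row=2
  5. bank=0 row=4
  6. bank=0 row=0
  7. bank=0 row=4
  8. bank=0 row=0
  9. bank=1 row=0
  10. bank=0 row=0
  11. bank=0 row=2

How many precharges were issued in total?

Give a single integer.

Acc 1: bank0 row4 -> MISS (open row4); precharges=0
Acc 2: bank1 row0 -> MISS (open row0); precharges=0
Acc 3: bank1 row1 -> MISS (open row1); precharges=1
Acc 4: bank0 row2 -> MISS (open row2); precharges=2
Acc 5: bank0 row4 -> MISS (open row4); precharges=3
Acc 6: bank0 row0 -> MISS (open row0); precharges=4
Acc 7: bank0 row4 -> MISS (open row4); precharges=5
Acc 8: bank0 row0 -> MISS (open row0); precharges=6
Acc 9: bank1 row0 -> MISS (open row0); precharges=7
Acc 10: bank0 row0 -> HIT
Acc 11: bank0 row2 -> MISS (open row2); precharges=8

Answer: 8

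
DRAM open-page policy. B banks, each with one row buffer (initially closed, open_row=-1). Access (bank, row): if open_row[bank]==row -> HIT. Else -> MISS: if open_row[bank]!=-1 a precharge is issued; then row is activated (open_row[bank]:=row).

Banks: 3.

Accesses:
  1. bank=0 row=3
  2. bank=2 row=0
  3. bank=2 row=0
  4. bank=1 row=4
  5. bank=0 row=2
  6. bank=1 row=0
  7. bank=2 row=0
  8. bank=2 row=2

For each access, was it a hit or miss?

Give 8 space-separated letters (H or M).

Answer: M M H M M M H M

Derivation:
Acc 1: bank0 row3 -> MISS (open row3); precharges=0
Acc 2: bank2 row0 -> MISS (open row0); precharges=0
Acc 3: bank2 row0 -> HIT
Acc 4: bank1 row4 -> MISS (open row4); precharges=0
Acc 5: bank0 row2 -> MISS (open row2); precharges=1
Acc 6: bank1 row0 -> MISS (open row0); precharges=2
Acc 7: bank2 row0 -> HIT
Acc 8: bank2 row2 -> MISS (open row2); precharges=3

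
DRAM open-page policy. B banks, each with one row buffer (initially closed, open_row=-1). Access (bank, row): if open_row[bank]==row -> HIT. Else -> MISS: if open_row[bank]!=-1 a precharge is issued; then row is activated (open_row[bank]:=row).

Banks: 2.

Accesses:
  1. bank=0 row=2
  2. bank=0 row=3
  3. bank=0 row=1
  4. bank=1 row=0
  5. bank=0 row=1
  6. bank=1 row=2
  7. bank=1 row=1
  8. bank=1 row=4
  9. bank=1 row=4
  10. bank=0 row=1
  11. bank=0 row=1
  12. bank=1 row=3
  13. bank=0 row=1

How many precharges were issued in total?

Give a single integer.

Acc 1: bank0 row2 -> MISS (open row2); precharges=0
Acc 2: bank0 row3 -> MISS (open row3); precharges=1
Acc 3: bank0 row1 -> MISS (open row1); precharges=2
Acc 4: bank1 row0 -> MISS (open row0); precharges=2
Acc 5: bank0 row1 -> HIT
Acc 6: bank1 row2 -> MISS (open row2); precharges=3
Acc 7: bank1 row1 -> MISS (open row1); precharges=4
Acc 8: bank1 row4 -> MISS (open row4); precharges=5
Acc 9: bank1 row4 -> HIT
Acc 10: bank0 row1 -> HIT
Acc 11: bank0 row1 -> HIT
Acc 12: bank1 row3 -> MISS (open row3); precharges=6
Acc 13: bank0 row1 -> HIT

Answer: 6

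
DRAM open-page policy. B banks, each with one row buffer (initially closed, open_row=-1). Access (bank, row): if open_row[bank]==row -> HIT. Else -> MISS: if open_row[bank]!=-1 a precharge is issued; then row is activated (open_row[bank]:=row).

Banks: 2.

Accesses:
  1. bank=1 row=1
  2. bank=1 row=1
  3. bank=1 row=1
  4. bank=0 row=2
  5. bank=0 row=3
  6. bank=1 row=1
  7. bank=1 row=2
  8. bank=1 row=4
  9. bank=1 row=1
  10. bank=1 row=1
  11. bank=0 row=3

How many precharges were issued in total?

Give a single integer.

Answer: 4

Derivation:
Acc 1: bank1 row1 -> MISS (open row1); precharges=0
Acc 2: bank1 row1 -> HIT
Acc 3: bank1 row1 -> HIT
Acc 4: bank0 row2 -> MISS (open row2); precharges=0
Acc 5: bank0 row3 -> MISS (open row3); precharges=1
Acc 6: bank1 row1 -> HIT
Acc 7: bank1 row2 -> MISS (open row2); precharges=2
Acc 8: bank1 row4 -> MISS (open row4); precharges=3
Acc 9: bank1 row1 -> MISS (open row1); precharges=4
Acc 10: bank1 row1 -> HIT
Acc 11: bank0 row3 -> HIT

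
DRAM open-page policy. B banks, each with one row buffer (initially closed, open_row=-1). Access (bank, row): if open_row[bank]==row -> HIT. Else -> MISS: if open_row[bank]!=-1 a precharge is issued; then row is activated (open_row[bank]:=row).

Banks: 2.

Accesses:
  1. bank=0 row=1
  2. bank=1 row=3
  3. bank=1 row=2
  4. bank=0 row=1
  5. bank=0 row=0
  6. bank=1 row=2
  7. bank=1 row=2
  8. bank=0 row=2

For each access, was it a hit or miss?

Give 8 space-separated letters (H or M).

Acc 1: bank0 row1 -> MISS (open row1); precharges=0
Acc 2: bank1 row3 -> MISS (open row3); precharges=0
Acc 3: bank1 row2 -> MISS (open row2); precharges=1
Acc 4: bank0 row1 -> HIT
Acc 5: bank0 row0 -> MISS (open row0); precharges=2
Acc 6: bank1 row2 -> HIT
Acc 7: bank1 row2 -> HIT
Acc 8: bank0 row2 -> MISS (open row2); precharges=3

Answer: M M M H M H H M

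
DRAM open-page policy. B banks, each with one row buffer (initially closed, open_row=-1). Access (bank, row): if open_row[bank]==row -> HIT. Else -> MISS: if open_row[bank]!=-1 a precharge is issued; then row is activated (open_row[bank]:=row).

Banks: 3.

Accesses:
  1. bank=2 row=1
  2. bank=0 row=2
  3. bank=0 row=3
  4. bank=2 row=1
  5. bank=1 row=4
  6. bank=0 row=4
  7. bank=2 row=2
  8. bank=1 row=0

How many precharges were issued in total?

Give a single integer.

Acc 1: bank2 row1 -> MISS (open row1); precharges=0
Acc 2: bank0 row2 -> MISS (open row2); precharges=0
Acc 3: bank0 row3 -> MISS (open row3); precharges=1
Acc 4: bank2 row1 -> HIT
Acc 5: bank1 row4 -> MISS (open row4); precharges=1
Acc 6: bank0 row4 -> MISS (open row4); precharges=2
Acc 7: bank2 row2 -> MISS (open row2); precharges=3
Acc 8: bank1 row0 -> MISS (open row0); precharges=4

Answer: 4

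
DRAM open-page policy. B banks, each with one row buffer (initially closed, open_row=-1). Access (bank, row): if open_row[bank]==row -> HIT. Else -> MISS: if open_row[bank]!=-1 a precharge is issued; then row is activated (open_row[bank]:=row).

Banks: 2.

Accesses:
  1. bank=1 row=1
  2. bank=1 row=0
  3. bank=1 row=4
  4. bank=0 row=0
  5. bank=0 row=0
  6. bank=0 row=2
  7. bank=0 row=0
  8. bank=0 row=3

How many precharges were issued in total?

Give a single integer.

Answer: 5

Derivation:
Acc 1: bank1 row1 -> MISS (open row1); precharges=0
Acc 2: bank1 row0 -> MISS (open row0); precharges=1
Acc 3: bank1 row4 -> MISS (open row4); precharges=2
Acc 4: bank0 row0 -> MISS (open row0); precharges=2
Acc 5: bank0 row0 -> HIT
Acc 6: bank0 row2 -> MISS (open row2); precharges=3
Acc 7: bank0 row0 -> MISS (open row0); precharges=4
Acc 8: bank0 row3 -> MISS (open row3); precharges=5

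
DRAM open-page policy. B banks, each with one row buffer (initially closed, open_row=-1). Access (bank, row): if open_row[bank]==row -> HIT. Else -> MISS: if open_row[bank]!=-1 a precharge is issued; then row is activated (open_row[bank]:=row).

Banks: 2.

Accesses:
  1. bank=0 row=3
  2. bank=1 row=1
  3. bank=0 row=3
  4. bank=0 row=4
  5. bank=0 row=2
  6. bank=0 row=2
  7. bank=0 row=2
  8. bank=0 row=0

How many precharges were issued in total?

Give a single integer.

Acc 1: bank0 row3 -> MISS (open row3); precharges=0
Acc 2: bank1 row1 -> MISS (open row1); precharges=0
Acc 3: bank0 row3 -> HIT
Acc 4: bank0 row4 -> MISS (open row4); precharges=1
Acc 5: bank0 row2 -> MISS (open row2); precharges=2
Acc 6: bank0 row2 -> HIT
Acc 7: bank0 row2 -> HIT
Acc 8: bank0 row0 -> MISS (open row0); precharges=3

Answer: 3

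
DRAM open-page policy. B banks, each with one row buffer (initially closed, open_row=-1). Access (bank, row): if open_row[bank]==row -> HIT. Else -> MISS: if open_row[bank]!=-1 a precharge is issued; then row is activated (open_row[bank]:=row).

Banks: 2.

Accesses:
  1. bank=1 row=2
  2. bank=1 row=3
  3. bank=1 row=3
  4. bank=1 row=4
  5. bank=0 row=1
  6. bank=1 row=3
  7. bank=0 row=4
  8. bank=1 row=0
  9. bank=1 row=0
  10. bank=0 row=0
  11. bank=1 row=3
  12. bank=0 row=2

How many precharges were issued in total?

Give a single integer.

Answer: 8

Derivation:
Acc 1: bank1 row2 -> MISS (open row2); precharges=0
Acc 2: bank1 row3 -> MISS (open row3); precharges=1
Acc 3: bank1 row3 -> HIT
Acc 4: bank1 row4 -> MISS (open row4); precharges=2
Acc 5: bank0 row1 -> MISS (open row1); precharges=2
Acc 6: bank1 row3 -> MISS (open row3); precharges=3
Acc 7: bank0 row4 -> MISS (open row4); precharges=4
Acc 8: bank1 row0 -> MISS (open row0); precharges=5
Acc 9: bank1 row0 -> HIT
Acc 10: bank0 row0 -> MISS (open row0); precharges=6
Acc 11: bank1 row3 -> MISS (open row3); precharges=7
Acc 12: bank0 row2 -> MISS (open row2); precharges=8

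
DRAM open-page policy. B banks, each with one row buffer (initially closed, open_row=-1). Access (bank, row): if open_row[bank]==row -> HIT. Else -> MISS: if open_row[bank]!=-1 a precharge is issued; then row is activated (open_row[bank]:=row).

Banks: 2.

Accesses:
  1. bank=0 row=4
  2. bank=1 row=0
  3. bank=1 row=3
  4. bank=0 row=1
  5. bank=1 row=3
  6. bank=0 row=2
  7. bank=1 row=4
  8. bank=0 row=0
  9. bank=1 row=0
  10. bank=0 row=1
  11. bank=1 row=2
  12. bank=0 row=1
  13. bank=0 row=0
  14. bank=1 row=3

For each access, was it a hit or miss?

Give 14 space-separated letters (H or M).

Answer: M M M M H M M M M M M H M M

Derivation:
Acc 1: bank0 row4 -> MISS (open row4); precharges=0
Acc 2: bank1 row0 -> MISS (open row0); precharges=0
Acc 3: bank1 row3 -> MISS (open row3); precharges=1
Acc 4: bank0 row1 -> MISS (open row1); precharges=2
Acc 5: bank1 row3 -> HIT
Acc 6: bank0 row2 -> MISS (open row2); precharges=3
Acc 7: bank1 row4 -> MISS (open row4); precharges=4
Acc 8: bank0 row0 -> MISS (open row0); precharges=5
Acc 9: bank1 row0 -> MISS (open row0); precharges=6
Acc 10: bank0 row1 -> MISS (open row1); precharges=7
Acc 11: bank1 row2 -> MISS (open row2); precharges=8
Acc 12: bank0 row1 -> HIT
Acc 13: bank0 row0 -> MISS (open row0); precharges=9
Acc 14: bank1 row3 -> MISS (open row3); precharges=10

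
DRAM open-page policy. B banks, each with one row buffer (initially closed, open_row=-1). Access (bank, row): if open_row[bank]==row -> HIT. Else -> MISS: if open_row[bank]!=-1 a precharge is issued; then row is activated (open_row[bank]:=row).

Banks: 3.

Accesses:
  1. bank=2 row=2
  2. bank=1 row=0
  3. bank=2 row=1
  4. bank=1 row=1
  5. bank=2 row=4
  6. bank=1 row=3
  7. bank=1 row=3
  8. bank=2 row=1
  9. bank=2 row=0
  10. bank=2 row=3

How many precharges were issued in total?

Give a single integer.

Answer: 7

Derivation:
Acc 1: bank2 row2 -> MISS (open row2); precharges=0
Acc 2: bank1 row0 -> MISS (open row0); precharges=0
Acc 3: bank2 row1 -> MISS (open row1); precharges=1
Acc 4: bank1 row1 -> MISS (open row1); precharges=2
Acc 5: bank2 row4 -> MISS (open row4); precharges=3
Acc 6: bank1 row3 -> MISS (open row3); precharges=4
Acc 7: bank1 row3 -> HIT
Acc 8: bank2 row1 -> MISS (open row1); precharges=5
Acc 9: bank2 row0 -> MISS (open row0); precharges=6
Acc 10: bank2 row3 -> MISS (open row3); precharges=7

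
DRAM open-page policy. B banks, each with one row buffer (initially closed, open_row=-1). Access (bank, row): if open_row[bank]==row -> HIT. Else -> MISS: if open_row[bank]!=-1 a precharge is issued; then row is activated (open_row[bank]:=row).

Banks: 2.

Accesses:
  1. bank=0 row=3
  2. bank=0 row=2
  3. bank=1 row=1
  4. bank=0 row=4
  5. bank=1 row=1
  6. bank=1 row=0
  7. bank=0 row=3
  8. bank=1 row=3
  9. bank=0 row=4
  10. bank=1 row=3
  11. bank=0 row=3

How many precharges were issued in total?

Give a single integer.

Acc 1: bank0 row3 -> MISS (open row3); precharges=0
Acc 2: bank0 row2 -> MISS (open row2); precharges=1
Acc 3: bank1 row1 -> MISS (open row1); precharges=1
Acc 4: bank0 row4 -> MISS (open row4); precharges=2
Acc 5: bank1 row1 -> HIT
Acc 6: bank1 row0 -> MISS (open row0); precharges=3
Acc 7: bank0 row3 -> MISS (open row3); precharges=4
Acc 8: bank1 row3 -> MISS (open row3); precharges=5
Acc 9: bank0 row4 -> MISS (open row4); precharges=6
Acc 10: bank1 row3 -> HIT
Acc 11: bank0 row3 -> MISS (open row3); precharges=7

Answer: 7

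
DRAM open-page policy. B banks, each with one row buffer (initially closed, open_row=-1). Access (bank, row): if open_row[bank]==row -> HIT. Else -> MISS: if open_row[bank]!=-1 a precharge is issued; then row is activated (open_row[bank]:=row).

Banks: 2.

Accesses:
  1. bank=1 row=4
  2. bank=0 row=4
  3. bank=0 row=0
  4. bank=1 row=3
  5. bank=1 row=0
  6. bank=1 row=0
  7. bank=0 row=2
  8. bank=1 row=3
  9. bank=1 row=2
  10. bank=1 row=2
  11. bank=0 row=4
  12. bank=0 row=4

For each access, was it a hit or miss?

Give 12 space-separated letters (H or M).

Acc 1: bank1 row4 -> MISS (open row4); precharges=0
Acc 2: bank0 row4 -> MISS (open row4); precharges=0
Acc 3: bank0 row0 -> MISS (open row0); precharges=1
Acc 4: bank1 row3 -> MISS (open row3); precharges=2
Acc 5: bank1 row0 -> MISS (open row0); precharges=3
Acc 6: bank1 row0 -> HIT
Acc 7: bank0 row2 -> MISS (open row2); precharges=4
Acc 8: bank1 row3 -> MISS (open row3); precharges=5
Acc 9: bank1 row2 -> MISS (open row2); precharges=6
Acc 10: bank1 row2 -> HIT
Acc 11: bank0 row4 -> MISS (open row4); precharges=7
Acc 12: bank0 row4 -> HIT

Answer: M M M M M H M M M H M H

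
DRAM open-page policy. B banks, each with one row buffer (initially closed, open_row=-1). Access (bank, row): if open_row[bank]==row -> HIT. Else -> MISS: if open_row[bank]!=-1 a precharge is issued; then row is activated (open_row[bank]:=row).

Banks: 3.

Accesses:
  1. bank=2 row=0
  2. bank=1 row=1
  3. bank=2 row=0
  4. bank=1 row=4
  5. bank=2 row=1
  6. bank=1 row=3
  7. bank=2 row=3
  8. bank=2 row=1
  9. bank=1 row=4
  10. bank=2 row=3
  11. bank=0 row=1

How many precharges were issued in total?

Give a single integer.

Acc 1: bank2 row0 -> MISS (open row0); precharges=0
Acc 2: bank1 row1 -> MISS (open row1); precharges=0
Acc 3: bank2 row0 -> HIT
Acc 4: bank1 row4 -> MISS (open row4); precharges=1
Acc 5: bank2 row1 -> MISS (open row1); precharges=2
Acc 6: bank1 row3 -> MISS (open row3); precharges=3
Acc 7: bank2 row3 -> MISS (open row3); precharges=4
Acc 8: bank2 row1 -> MISS (open row1); precharges=5
Acc 9: bank1 row4 -> MISS (open row4); precharges=6
Acc 10: bank2 row3 -> MISS (open row3); precharges=7
Acc 11: bank0 row1 -> MISS (open row1); precharges=7

Answer: 7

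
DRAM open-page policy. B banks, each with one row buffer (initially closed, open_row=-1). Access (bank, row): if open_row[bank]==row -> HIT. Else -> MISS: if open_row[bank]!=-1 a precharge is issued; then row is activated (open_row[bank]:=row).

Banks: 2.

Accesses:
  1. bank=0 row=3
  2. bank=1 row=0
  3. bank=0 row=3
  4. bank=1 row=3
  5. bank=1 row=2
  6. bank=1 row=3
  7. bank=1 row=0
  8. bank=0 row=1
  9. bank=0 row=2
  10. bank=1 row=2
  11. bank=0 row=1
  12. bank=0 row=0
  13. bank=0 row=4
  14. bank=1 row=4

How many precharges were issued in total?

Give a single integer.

Acc 1: bank0 row3 -> MISS (open row3); precharges=0
Acc 2: bank1 row0 -> MISS (open row0); precharges=0
Acc 3: bank0 row3 -> HIT
Acc 4: bank1 row3 -> MISS (open row3); precharges=1
Acc 5: bank1 row2 -> MISS (open row2); precharges=2
Acc 6: bank1 row3 -> MISS (open row3); precharges=3
Acc 7: bank1 row0 -> MISS (open row0); precharges=4
Acc 8: bank0 row1 -> MISS (open row1); precharges=5
Acc 9: bank0 row2 -> MISS (open row2); precharges=6
Acc 10: bank1 row2 -> MISS (open row2); precharges=7
Acc 11: bank0 row1 -> MISS (open row1); precharges=8
Acc 12: bank0 row0 -> MISS (open row0); precharges=9
Acc 13: bank0 row4 -> MISS (open row4); precharges=10
Acc 14: bank1 row4 -> MISS (open row4); precharges=11

Answer: 11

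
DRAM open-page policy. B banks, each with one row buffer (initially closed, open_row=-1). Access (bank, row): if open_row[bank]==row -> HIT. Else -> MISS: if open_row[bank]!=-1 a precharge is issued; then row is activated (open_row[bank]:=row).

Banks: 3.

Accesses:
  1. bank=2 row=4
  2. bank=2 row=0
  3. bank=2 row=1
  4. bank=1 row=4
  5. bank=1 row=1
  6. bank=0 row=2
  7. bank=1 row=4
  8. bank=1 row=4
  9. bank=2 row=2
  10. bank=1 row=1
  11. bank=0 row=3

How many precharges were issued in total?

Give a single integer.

Acc 1: bank2 row4 -> MISS (open row4); precharges=0
Acc 2: bank2 row0 -> MISS (open row0); precharges=1
Acc 3: bank2 row1 -> MISS (open row1); precharges=2
Acc 4: bank1 row4 -> MISS (open row4); precharges=2
Acc 5: bank1 row1 -> MISS (open row1); precharges=3
Acc 6: bank0 row2 -> MISS (open row2); precharges=3
Acc 7: bank1 row4 -> MISS (open row4); precharges=4
Acc 8: bank1 row4 -> HIT
Acc 9: bank2 row2 -> MISS (open row2); precharges=5
Acc 10: bank1 row1 -> MISS (open row1); precharges=6
Acc 11: bank0 row3 -> MISS (open row3); precharges=7

Answer: 7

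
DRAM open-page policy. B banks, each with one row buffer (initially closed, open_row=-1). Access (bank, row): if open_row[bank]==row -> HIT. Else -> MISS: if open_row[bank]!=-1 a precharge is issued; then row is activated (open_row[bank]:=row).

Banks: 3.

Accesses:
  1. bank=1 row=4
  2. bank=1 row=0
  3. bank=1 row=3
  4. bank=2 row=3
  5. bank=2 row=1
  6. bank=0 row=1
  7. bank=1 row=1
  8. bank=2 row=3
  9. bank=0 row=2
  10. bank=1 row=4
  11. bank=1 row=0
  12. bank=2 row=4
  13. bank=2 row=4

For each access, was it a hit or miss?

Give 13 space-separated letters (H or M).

Acc 1: bank1 row4 -> MISS (open row4); precharges=0
Acc 2: bank1 row0 -> MISS (open row0); precharges=1
Acc 3: bank1 row3 -> MISS (open row3); precharges=2
Acc 4: bank2 row3 -> MISS (open row3); precharges=2
Acc 5: bank2 row1 -> MISS (open row1); precharges=3
Acc 6: bank0 row1 -> MISS (open row1); precharges=3
Acc 7: bank1 row1 -> MISS (open row1); precharges=4
Acc 8: bank2 row3 -> MISS (open row3); precharges=5
Acc 9: bank0 row2 -> MISS (open row2); precharges=6
Acc 10: bank1 row4 -> MISS (open row4); precharges=7
Acc 11: bank1 row0 -> MISS (open row0); precharges=8
Acc 12: bank2 row4 -> MISS (open row4); precharges=9
Acc 13: bank2 row4 -> HIT

Answer: M M M M M M M M M M M M H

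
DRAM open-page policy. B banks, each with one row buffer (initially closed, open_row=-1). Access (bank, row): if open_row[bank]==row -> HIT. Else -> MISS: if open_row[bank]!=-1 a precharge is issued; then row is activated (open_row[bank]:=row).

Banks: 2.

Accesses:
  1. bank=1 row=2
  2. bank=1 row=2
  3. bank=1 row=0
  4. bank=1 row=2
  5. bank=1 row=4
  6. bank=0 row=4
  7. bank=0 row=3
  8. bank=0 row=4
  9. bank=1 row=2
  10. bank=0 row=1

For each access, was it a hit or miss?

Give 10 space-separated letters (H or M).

Acc 1: bank1 row2 -> MISS (open row2); precharges=0
Acc 2: bank1 row2 -> HIT
Acc 3: bank1 row0 -> MISS (open row0); precharges=1
Acc 4: bank1 row2 -> MISS (open row2); precharges=2
Acc 5: bank1 row4 -> MISS (open row4); precharges=3
Acc 6: bank0 row4 -> MISS (open row4); precharges=3
Acc 7: bank0 row3 -> MISS (open row3); precharges=4
Acc 8: bank0 row4 -> MISS (open row4); precharges=5
Acc 9: bank1 row2 -> MISS (open row2); precharges=6
Acc 10: bank0 row1 -> MISS (open row1); precharges=7

Answer: M H M M M M M M M M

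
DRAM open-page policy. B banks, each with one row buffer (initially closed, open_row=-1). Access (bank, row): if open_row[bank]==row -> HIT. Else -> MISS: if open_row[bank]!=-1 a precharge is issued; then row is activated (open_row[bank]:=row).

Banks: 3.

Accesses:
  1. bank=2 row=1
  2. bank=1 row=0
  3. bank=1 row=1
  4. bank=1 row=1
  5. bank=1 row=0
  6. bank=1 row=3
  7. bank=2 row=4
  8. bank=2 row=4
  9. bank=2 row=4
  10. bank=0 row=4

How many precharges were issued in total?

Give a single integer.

Acc 1: bank2 row1 -> MISS (open row1); precharges=0
Acc 2: bank1 row0 -> MISS (open row0); precharges=0
Acc 3: bank1 row1 -> MISS (open row1); precharges=1
Acc 4: bank1 row1 -> HIT
Acc 5: bank1 row0 -> MISS (open row0); precharges=2
Acc 6: bank1 row3 -> MISS (open row3); precharges=3
Acc 7: bank2 row4 -> MISS (open row4); precharges=4
Acc 8: bank2 row4 -> HIT
Acc 9: bank2 row4 -> HIT
Acc 10: bank0 row4 -> MISS (open row4); precharges=4

Answer: 4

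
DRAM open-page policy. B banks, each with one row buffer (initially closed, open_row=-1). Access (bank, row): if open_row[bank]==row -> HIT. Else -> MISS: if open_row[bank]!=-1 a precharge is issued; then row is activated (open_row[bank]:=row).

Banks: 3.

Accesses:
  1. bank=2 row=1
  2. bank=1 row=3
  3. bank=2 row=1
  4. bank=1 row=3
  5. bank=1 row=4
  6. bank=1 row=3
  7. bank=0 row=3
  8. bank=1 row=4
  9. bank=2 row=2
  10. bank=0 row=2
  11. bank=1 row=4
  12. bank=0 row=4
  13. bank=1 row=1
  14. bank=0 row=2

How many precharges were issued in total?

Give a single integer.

Answer: 8

Derivation:
Acc 1: bank2 row1 -> MISS (open row1); precharges=0
Acc 2: bank1 row3 -> MISS (open row3); precharges=0
Acc 3: bank2 row1 -> HIT
Acc 4: bank1 row3 -> HIT
Acc 5: bank1 row4 -> MISS (open row4); precharges=1
Acc 6: bank1 row3 -> MISS (open row3); precharges=2
Acc 7: bank0 row3 -> MISS (open row3); precharges=2
Acc 8: bank1 row4 -> MISS (open row4); precharges=3
Acc 9: bank2 row2 -> MISS (open row2); precharges=4
Acc 10: bank0 row2 -> MISS (open row2); precharges=5
Acc 11: bank1 row4 -> HIT
Acc 12: bank0 row4 -> MISS (open row4); precharges=6
Acc 13: bank1 row1 -> MISS (open row1); precharges=7
Acc 14: bank0 row2 -> MISS (open row2); precharges=8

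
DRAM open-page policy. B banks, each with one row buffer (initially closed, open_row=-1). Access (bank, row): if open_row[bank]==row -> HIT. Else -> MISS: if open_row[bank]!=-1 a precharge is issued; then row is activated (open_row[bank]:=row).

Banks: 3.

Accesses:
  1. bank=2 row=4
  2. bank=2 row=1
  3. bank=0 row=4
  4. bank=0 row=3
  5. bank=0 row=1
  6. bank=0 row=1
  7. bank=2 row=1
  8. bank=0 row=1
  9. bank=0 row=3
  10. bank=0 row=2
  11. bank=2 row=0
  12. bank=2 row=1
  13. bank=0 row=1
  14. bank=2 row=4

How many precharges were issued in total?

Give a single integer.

Answer: 9

Derivation:
Acc 1: bank2 row4 -> MISS (open row4); precharges=0
Acc 2: bank2 row1 -> MISS (open row1); precharges=1
Acc 3: bank0 row4 -> MISS (open row4); precharges=1
Acc 4: bank0 row3 -> MISS (open row3); precharges=2
Acc 5: bank0 row1 -> MISS (open row1); precharges=3
Acc 6: bank0 row1 -> HIT
Acc 7: bank2 row1 -> HIT
Acc 8: bank0 row1 -> HIT
Acc 9: bank0 row3 -> MISS (open row3); precharges=4
Acc 10: bank0 row2 -> MISS (open row2); precharges=5
Acc 11: bank2 row0 -> MISS (open row0); precharges=6
Acc 12: bank2 row1 -> MISS (open row1); precharges=7
Acc 13: bank0 row1 -> MISS (open row1); precharges=8
Acc 14: bank2 row4 -> MISS (open row4); precharges=9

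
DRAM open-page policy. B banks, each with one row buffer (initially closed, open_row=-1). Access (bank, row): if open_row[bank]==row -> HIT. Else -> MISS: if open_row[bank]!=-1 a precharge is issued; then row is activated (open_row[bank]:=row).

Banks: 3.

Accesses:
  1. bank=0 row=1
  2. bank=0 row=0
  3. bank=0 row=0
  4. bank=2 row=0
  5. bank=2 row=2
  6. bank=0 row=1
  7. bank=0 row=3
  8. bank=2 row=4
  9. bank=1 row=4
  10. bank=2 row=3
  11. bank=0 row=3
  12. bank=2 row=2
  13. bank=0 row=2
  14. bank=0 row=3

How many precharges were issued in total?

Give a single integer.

Acc 1: bank0 row1 -> MISS (open row1); precharges=0
Acc 2: bank0 row0 -> MISS (open row0); precharges=1
Acc 3: bank0 row0 -> HIT
Acc 4: bank2 row0 -> MISS (open row0); precharges=1
Acc 5: bank2 row2 -> MISS (open row2); precharges=2
Acc 6: bank0 row1 -> MISS (open row1); precharges=3
Acc 7: bank0 row3 -> MISS (open row3); precharges=4
Acc 8: bank2 row4 -> MISS (open row4); precharges=5
Acc 9: bank1 row4 -> MISS (open row4); precharges=5
Acc 10: bank2 row3 -> MISS (open row3); precharges=6
Acc 11: bank0 row3 -> HIT
Acc 12: bank2 row2 -> MISS (open row2); precharges=7
Acc 13: bank0 row2 -> MISS (open row2); precharges=8
Acc 14: bank0 row3 -> MISS (open row3); precharges=9

Answer: 9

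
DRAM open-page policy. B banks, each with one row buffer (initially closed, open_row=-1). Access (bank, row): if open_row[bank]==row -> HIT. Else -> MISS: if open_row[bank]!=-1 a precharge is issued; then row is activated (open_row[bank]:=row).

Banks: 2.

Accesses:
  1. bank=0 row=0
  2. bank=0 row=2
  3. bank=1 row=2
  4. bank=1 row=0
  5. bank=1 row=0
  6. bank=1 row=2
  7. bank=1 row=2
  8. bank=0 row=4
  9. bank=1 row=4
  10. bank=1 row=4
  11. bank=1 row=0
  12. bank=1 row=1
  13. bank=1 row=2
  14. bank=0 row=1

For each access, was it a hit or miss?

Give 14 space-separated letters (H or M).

Answer: M M M M H M H M M H M M M M

Derivation:
Acc 1: bank0 row0 -> MISS (open row0); precharges=0
Acc 2: bank0 row2 -> MISS (open row2); precharges=1
Acc 3: bank1 row2 -> MISS (open row2); precharges=1
Acc 4: bank1 row0 -> MISS (open row0); precharges=2
Acc 5: bank1 row0 -> HIT
Acc 6: bank1 row2 -> MISS (open row2); precharges=3
Acc 7: bank1 row2 -> HIT
Acc 8: bank0 row4 -> MISS (open row4); precharges=4
Acc 9: bank1 row4 -> MISS (open row4); precharges=5
Acc 10: bank1 row4 -> HIT
Acc 11: bank1 row0 -> MISS (open row0); precharges=6
Acc 12: bank1 row1 -> MISS (open row1); precharges=7
Acc 13: bank1 row2 -> MISS (open row2); precharges=8
Acc 14: bank0 row1 -> MISS (open row1); precharges=9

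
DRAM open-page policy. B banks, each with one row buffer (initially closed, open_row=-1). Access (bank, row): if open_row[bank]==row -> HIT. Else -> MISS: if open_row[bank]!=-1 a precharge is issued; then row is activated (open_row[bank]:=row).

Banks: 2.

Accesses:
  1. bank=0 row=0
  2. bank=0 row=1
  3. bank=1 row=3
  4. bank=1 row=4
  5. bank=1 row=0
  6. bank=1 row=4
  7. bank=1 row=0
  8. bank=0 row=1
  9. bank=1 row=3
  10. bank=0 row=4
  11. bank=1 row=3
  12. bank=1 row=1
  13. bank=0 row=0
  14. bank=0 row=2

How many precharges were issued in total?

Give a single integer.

Acc 1: bank0 row0 -> MISS (open row0); precharges=0
Acc 2: bank0 row1 -> MISS (open row1); precharges=1
Acc 3: bank1 row3 -> MISS (open row3); precharges=1
Acc 4: bank1 row4 -> MISS (open row4); precharges=2
Acc 5: bank1 row0 -> MISS (open row0); precharges=3
Acc 6: bank1 row4 -> MISS (open row4); precharges=4
Acc 7: bank1 row0 -> MISS (open row0); precharges=5
Acc 8: bank0 row1 -> HIT
Acc 9: bank1 row3 -> MISS (open row3); precharges=6
Acc 10: bank0 row4 -> MISS (open row4); precharges=7
Acc 11: bank1 row3 -> HIT
Acc 12: bank1 row1 -> MISS (open row1); precharges=8
Acc 13: bank0 row0 -> MISS (open row0); precharges=9
Acc 14: bank0 row2 -> MISS (open row2); precharges=10

Answer: 10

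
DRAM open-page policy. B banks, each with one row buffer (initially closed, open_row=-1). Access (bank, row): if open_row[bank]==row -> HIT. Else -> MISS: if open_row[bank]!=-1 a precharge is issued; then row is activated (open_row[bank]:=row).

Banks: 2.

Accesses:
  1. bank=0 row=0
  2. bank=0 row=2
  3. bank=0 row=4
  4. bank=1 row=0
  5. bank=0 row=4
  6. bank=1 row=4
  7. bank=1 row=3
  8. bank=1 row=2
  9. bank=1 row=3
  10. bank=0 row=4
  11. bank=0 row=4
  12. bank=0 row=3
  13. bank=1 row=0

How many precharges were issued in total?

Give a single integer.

Answer: 8

Derivation:
Acc 1: bank0 row0 -> MISS (open row0); precharges=0
Acc 2: bank0 row2 -> MISS (open row2); precharges=1
Acc 3: bank0 row4 -> MISS (open row4); precharges=2
Acc 4: bank1 row0 -> MISS (open row0); precharges=2
Acc 5: bank0 row4 -> HIT
Acc 6: bank1 row4 -> MISS (open row4); precharges=3
Acc 7: bank1 row3 -> MISS (open row3); precharges=4
Acc 8: bank1 row2 -> MISS (open row2); precharges=5
Acc 9: bank1 row3 -> MISS (open row3); precharges=6
Acc 10: bank0 row4 -> HIT
Acc 11: bank0 row4 -> HIT
Acc 12: bank0 row3 -> MISS (open row3); precharges=7
Acc 13: bank1 row0 -> MISS (open row0); precharges=8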